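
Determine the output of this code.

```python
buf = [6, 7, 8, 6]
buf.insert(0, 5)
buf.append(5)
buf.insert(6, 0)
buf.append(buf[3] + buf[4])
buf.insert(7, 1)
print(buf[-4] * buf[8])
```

70

insert 5 at 0 → [5, 6, 7, 8, 6]
append 5 → [5, 6, 7, 8, 6, 5]
insert 0 at 6 → [5, 6, 7, 8, 6, 5, 0]
append buf[3]+buf[4] = 8+6 = 14 → [5, 6, 7, 8, 6, 5, 0, 14]
insert 1 at 7 → [5, 6, 7, 8, 6, 5, 0, 1, 14]
buf[-4]*buf[8] = 5*14 = 70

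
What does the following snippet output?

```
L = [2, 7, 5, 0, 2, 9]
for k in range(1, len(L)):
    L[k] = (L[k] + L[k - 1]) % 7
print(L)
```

[2, 2, 0, 0, 2, 4]

k=1: L[1] = (7+2)%7 = 2 → [2, 2, 5, 0, 2, 9]
k=2: L[2] = (5+2)%7 = 0 → [2, 2, 0, 0, 2, 9]
k=3: L[3] = (0+0)%7 = 0 → [2, 2, 0, 0, 2, 9]
k=4: L[4] = (2+0)%7 = 2 → [2, 2, 0, 0, 2, 9]
k=5: L[5] = (9+2)%7 = 4 → [2, 2, 0, 0, 2, 4]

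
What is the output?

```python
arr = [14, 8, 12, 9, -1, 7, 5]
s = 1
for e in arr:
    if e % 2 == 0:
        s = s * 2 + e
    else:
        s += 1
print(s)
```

e=14: even, s = 1*2+14 = 16
e=8: even, s = 16*2+8 = 40
e=12: even, s = 40*2+12 = 92
e=9: not even, s = 92+1 = 93
e=-1: not even, s = 93+1 = 94
e=7: not even, s = 94+1 = 95
e=5: not even, s = 95+1 = 96

96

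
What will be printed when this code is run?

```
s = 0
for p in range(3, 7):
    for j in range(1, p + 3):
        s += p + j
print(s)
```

p=3,j=1: s = 0+4 = 4
p=3,j=2: s = 4+5 = 9
p=3,j=3: s = 9+6 = 15
p=3,j=4: s = 15+7 = 22
p=3,j=5: s = 22+8 = 30
p=4,j=1: s = 30+5 = 35
p=4,j=2: s = 35+6 = 41
p=4,j=3: s = 41+7 = 48
p=4,j=4: s = 48+8 = 56
p=4,j=5: s = 56+9 = 65
p=4,j=6: s = 65+10 = 75
p=5,j=1: s = 75+6 = 81
p=5,j=2: s = 81+7 = 88
p=5,j=3: s = 88+8 = 96
p=5,j=4: s = 96+9 = 105
p=5,j=5: s = 105+10 = 115
p=5,j=6: s = 115+11 = 126
p=5,j=7: s = 126+12 = 138
p=6,j=1: s = 138+7 = 145
p=6,j=2: s = 145+8 = 153
p=6,j=3: s = 153+9 = 162
p=6,j=4: s = 162+10 = 172
p=6,j=5: s = 172+11 = 183
p=6,j=6: s = 183+12 = 195
p=6,j=7: s = 195+13 = 208
p=6,j=8: s = 208+14 = 222

222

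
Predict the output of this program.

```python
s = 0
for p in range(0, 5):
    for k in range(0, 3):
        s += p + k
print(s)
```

p=0,k=0: s = 0+0 = 0
p=0,k=1: s = 0+1 = 1
p=0,k=2: s = 1+2 = 3
p=1,k=0: s = 3+1 = 4
p=1,k=1: s = 4+2 = 6
p=1,k=2: s = 6+3 = 9
p=2,k=0: s = 9+2 = 11
p=2,k=1: s = 11+3 = 14
p=2,k=2: s = 14+4 = 18
p=3,k=0: s = 18+3 = 21
p=3,k=1: s = 21+4 = 25
p=3,k=2: s = 25+5 = 30
p=4,k=0: s = 30+4 = 34
p=4,k=1: s = 34+5 = 39
p=4,k=2: s = 39+6 = 45

45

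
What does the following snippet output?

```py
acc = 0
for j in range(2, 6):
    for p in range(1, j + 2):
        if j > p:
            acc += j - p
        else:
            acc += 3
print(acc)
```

44

j=2,p=1: 2>1, acc = 0+1 = 1
j=2,p=2: not 2>2, acc = 1+3 = 4
j=2,p=3: not 2>3, acc = 4+3 = 7
j=3,p=1: 3>1, acc = 7+2 = 9
j=3,p=2: 3>2, acc = 9+1 = 10
j=3,p=3: not 3>3, acc = 10+3 = 13
j=3,p=4: not 3>4, acc = 13+3 = 16
j=4,p=1: 4>1, acc = 16+3 = 19
j=4,p=2: 4>2, acc = 19+2 = 21
j=4,p=3: 4>3, acc = 21+1 = 22
j=4,p=4: not 4>4, acc = 22+3 = 25
j=4,p=5: not 4>5, acc = 25+3 = 28
j=5,p=1: 5>1, acc = 28+4 = 32
j=5,p=2: 5>2, acc = 32+3 = 35
j=5,p=3: 5>3, acc = 35+2 = 37
j=5,p=4: 5>4, acc = 37+1 = 38
j=5,p=5: not 5>5, acc = 38+3 = 41
j=5,p=6: not 5>6, acc = 41+3 = 44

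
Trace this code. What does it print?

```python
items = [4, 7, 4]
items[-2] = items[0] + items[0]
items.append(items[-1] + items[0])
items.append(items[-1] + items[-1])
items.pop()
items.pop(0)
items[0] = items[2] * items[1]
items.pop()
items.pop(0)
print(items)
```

[4]

items[-2] = items[0]+items[0] = 4+4 = 8 → [4, 8, 4]
append items[-1]+items[0] = 4+4 = 8 → [4, 8, 4, 8]
append items[-1]+items[-1] = 8+8 = 16 → [4, 8, 4, 8, 16]
pop() removes 16 → [4, 8, 4, 8]
pop(0) removes 4 → [8, 4, 8]
items[0] = items[2]*items[1] = 8*4 = 32 → [32, 4, 8]
pop() removes 8 → [32, 4]
pop(0) removes 32 → [4]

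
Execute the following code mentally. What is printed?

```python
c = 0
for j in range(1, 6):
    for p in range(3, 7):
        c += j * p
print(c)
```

j=1,p=3: c = 0+3 = 3
j=1,p=4: c = 3+4 = 7
j=1,p=5: c = 7+5 = 12
j=1,p=6: c = 12+6 = 18
j=2,p=3: c = 18+6 = 24
j=2,p=4: c = 24+8 = 32
j=2,p=5: c = 32+10 = 42
j=2,p=6: c = 42+12 = 54
j=3,p=3: c = 54+9 = 63
j=3,p=4: c = 63+12 = 75
j=3,p=5: c = 75+15 = 90
j=3,p=6: c = 90+18 = 108
j=4,p=3: c = 108+12 = 120
j=4,p=4: c = 120+16 = 136
j=4,p=5: c = 136+20 = 156
j=4,p=6: c = 156+24 = 180
j=5,p=3: c = 180+15 = 195
j=5,p=4: c = 195+20 = 215
j=5,p=5: c = 215+25 = 240
j=5,p=6: c = 240+30 = 270

270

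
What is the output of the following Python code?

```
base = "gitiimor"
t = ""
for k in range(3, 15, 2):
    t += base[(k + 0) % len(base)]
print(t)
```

k=3: add base[3]='i' → 'i'
k=5: add base[5]='m' → 'im'
k=7: add base[7]='r' → 'imr'
k=9: add base[1]='i' → 'imri'
k=11: add base[3]='i' → 'imrii'
k=13: add base[5]='m' → 'imriim'

imriim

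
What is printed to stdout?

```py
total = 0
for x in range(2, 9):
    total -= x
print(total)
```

x=2: total = 0-2 = -2
x=3: total = (-2)-3 = -5
x=4: total = (-5)-4 = -9
x=5: total = (-9)-5 = -14
x=6: total = (-14)-6 = -20
x=7: total = (-20)-7 = -27
x=8: total = (-27)-8 = -35

-35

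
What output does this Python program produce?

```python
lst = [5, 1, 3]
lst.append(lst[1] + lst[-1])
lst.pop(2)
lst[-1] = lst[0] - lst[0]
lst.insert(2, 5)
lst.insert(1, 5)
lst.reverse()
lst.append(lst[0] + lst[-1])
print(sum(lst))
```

append lst[1]+lst[-1] = 1+3 = 4 → [5, 1, 3, 4]
pop(2) removes 3 → [5, 1, 4]
lst[-1] = lst[0]-lst[0] = 5-5 = 0 → [5, 1, 0]
insert 5 at 2 → [5, 1, 5, 0]
insert 5 at 1 → [5, 5, 1, 5, 0]
reverse → [0, 5, 1, 5, 5]
append lst[0]+lst[-1] = 0+5 = 5 → [0, 5, 1, 5, 5, 5]
sum = 21

21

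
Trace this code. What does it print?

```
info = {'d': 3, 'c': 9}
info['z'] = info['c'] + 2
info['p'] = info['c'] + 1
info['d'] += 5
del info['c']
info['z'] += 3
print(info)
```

info['z'] = info['c']+2 = 11 → {'d': 3, 'c': 9, 'z': 11}
info['p'] = info['c']+1 = 10 → {'d': 3, 'c': 9, 'z': 11, 'p': 10}
info['d'] = 3+5 = 8 → {'d': 8, 'c': 9, 'z': 11, 'p': 10}
del 'c' → {'d': 8, 'z': 11, 'p': 10}
info['z'] = 11+3 = 14 → {'d': 8, 'z': 14, 'p': 10}

{'d': 8, 'z': 14, 'p': 10}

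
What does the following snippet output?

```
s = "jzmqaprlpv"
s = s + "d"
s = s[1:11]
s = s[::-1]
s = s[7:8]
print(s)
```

+ 'd' → 'jzmqaprlpvd'
slice [1:11] → 'zmqaprlpvd'
reverse → 'dvplrpaqmz'
slice [7:8] → 'q'

q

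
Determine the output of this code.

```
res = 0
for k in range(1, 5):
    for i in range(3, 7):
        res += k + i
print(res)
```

112

k=1,i=3: res = 0+4 = 4
k=1,i=4: res = 4+5 = 9
k=1,i=5: res = 9+6 = 15
k=1,i=6: res = 15+7 = 22
k=2,i=3: res = 22+5 = 27
k=2,i=4: res = 27+6 = 33
k=2,i=5: res = 33+7 = 40
k=2,i=6: res = 40+8 = 48
k=3,i=3: res = 48+6 = 54
k=3,i=4: res = 54+7 = 61
k=3,i=5: res = 61+8 = 69
k=3,i=6: res = 69+9 = 78
k=4,i=3: res = 78+7 = 85
k=4,i=4: res = 85+8 = 93
k=4,i=5: res = 93+9 = 102
k=4,i=6: res = 102+10 = 112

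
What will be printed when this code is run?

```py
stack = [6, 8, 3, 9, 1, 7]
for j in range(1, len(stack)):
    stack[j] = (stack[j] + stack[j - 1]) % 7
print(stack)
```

j=1: stack[1] = (8+6)%7 = 0 → [6, 0, 3, 9, 1, 7]
j=2: stack[2] = (3+0)%7 = 3 → [6, 0, 3, 9, 1, 7]
j=3: stack[3] = (9+3)%7 = 5 → [6, 0, 3, 5, 1, 7]
j=4: stack[4] = (1+5)%7 = 6 → [6, 0, 3, 5, 6, 7]
j=5: stack[5] = (7+6)%7 = 6 → [6, 0, 3, 5, 6, 6]

[6, 0, 3, 5, 6, 6]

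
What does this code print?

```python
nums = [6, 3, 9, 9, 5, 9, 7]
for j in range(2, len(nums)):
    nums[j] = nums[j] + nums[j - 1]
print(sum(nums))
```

145

j=2: nums[2] = 9+3 = 12 → [6, 3, 12, 9, 5, 9, 7]
j=3: nums[3] = 9+12 = 21 → [6, 3, 12, 21, 5, 9, 7]
j=4: nums[4] = 5+21 = 26 → [6, 3, 12, 21, 26, 9, 7]
j=5: nums[5] = 9+26 = 35 → [6, 3, 12, 21, 26, 35, 7]
j=6: nums[6] = 7+35 = 42 → [6, 3, 12, 21, 26, 35, 42]
sum = 145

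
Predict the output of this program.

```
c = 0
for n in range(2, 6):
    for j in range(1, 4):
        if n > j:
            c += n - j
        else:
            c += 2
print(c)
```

25

n=2,j=1: 2>1, c = 0+1 = 1
n=2,j=2: not 2>2, c = 1+2 = 3
n=2,j=3: not 2>3, c = 3+2 = 5
n=3,j=1: 3>1, c = 5+2 = 7
n=3,j=2: 3>2, c = 7+1 = 8
n=3,j=3: not 3>3, c = 8+2 = 10
n=4,j=1: 4>1, c = 10+3 = 13
n=4,j=2: 4>2, c = 13+2 = 15
n=4,j=3: 4>3, c = 15+1 = 16
n=5,j=1: 5>1, c = 16+4 = 20
n=5,j=2: 5>2, c = 20+3 = 23
n=5,j=3: 5>3, c = 23+2 = 25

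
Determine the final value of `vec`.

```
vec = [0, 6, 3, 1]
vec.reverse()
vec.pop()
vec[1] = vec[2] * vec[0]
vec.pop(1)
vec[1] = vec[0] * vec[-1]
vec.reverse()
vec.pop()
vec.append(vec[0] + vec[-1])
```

[6, 12]

reverse → [1, 3, 6, 0]
pop() removes 0 → [1, 3, 6]
vec[1] = vec[2]*vec[0] = 6*1 = 6 → [1, 6, 6]
pop(1) removes 6 → [1, 6]
vec[1] = vec[0]*vec[-1] = 1*6 = 6 → [1, 6]
reverse → [6, 1]
pop() removes 1 → [6]
append vec[0]+vec[-1] = 6+6 = 12 → [6, 12]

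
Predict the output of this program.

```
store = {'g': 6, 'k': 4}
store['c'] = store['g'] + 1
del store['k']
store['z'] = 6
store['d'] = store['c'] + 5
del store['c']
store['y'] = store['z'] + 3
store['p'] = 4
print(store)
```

store['c'] = store['g']+1 = 7 → {'g': 6, 'k': 4, 'c': 7}
del 'k' → {'g': 6, 'c': 7}
store['z'] = 6 → {'g': 6, 'c': 7, 'z': 6}
store['d'] = store['c']+5 = 12 → {'g': 6, 'c': 7, 'z': 6, 'd': 12}
del 'c' → {'g': 6, 'z': 6, 'd': 12}
store['y'] = store['z']+3 = 9 → {'g': 6, 'z': 6, 'd': 12, 'y': 9}
store['p'] = 4 → {'g': 6, 'z': 6, 'd': 12, 'y': 9, 'p': 4}

{'g': 6, 'z': 6, 'd': 12, 'y': 9, 'p': 4}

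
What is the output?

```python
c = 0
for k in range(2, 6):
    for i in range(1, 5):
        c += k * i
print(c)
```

k=2,i=1: c = 0+2 = 2
k=2,i=2: c = 2+4 = 6
k=2,i=3: c = 6+6 = 12
k=2,i=4: c = 12+8 = 20
k=3,i=1: c = 20+3 = 23
k=3,i=2: c = 23+6 = 29
k=3,i=3: c = 29+9 = 38
k=3,i=4: c = 38+12 = 50
k=4,i=1: c = 50+4 = 54
k=4,i=2: c = 54+8 = 62
k=4,i=3: c = 62+12 = 74
k=4,i=4: c = 74+16 = 90
k=5,i=1: c = 90+5 = 95
k=5,i=2: c = 95+10 = 105
k=5,i=3: c = 105+15 = 120
k=5,i=4: c = 120+20 = 140

140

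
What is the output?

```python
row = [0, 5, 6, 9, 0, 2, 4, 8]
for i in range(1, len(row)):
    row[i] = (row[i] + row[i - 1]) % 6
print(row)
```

i=1: row[1] = (5+0)%6 = 5 → [0, 5, 6, 9, 0, 2, 4, 8]
i=2: row[2] = (6+5)%6 = 5 → [0, 5, 5, 9, 0, 2, 4, 8]
i=3: row[3] = (9+5)%6 = 2 → [0, 5, 5, 2, 0, 2, 4, 8]
i=4: row[4] = (0+2)%6 = 2 → [0, 5, 5, 2, 2, 2, 4, 8]
i=5: row[5] = (2+2)%6 = 4 → [0, 5, 5, 2, 2, 4, 4, 8]
i=6: row[6] = (4+4)%6 = 2 → [0, 5, 5, 2, 2, 4, 2, 8]
i=7: row[7] = (8+2)%6 = 4 → [0, 5, 5, 2, 2, 4, 2, 4]

[0, 5, 5, 2, 2, 4, 2, 4]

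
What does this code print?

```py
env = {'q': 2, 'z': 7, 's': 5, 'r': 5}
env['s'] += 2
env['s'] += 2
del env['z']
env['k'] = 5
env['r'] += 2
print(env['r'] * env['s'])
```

env['s'] = 5+2 = 7 → {'q': 2, 'z': 7, 's': 7, 'r': 5}
env['s'] = 7+2 = 9 → {'q': 2, 'z': 7, 's': 9, 'r': 5}
del 'z' → {'q': 2, 's': 9, 'r': 5}
env['k'] = 5 → {'q': 2, 's': 9, 'r': 5, 'k': 5}
env['r'] = 5+2 = 7 → {'q': 2, 's': 9, 'r': 7, 'k': 5}
env['r']*env['s'] = 7*9 = 63

63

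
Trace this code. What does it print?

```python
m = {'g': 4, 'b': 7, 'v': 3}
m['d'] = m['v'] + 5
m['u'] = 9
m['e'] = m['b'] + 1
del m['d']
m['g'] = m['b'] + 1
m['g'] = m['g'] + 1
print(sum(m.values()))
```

36

m['d'] = m['v']+5 = 8 → {'g': 4, 'b': 7, 'v': 3, 'd': 8}
m['u'] = 9 → {'g': 4, 'b': 7, 'v': 3, 'd': 8, 'u': 9}
m['e'] = m['b']+1 = 8 → {'g': 4, 'b': 7, 'v': 3, 'd': 8, 'u': 9, 'e': 8}
del 'd' → {'g': 4, 'b': 7, 'v': 3, 'u': 9, 'e': 8}
m['g'] = m['b']+1 = 8 → {'g': 8, 'b': 7, 'v': 3, 'u': 9, 'e': 8}
m['g'] = m['g']+1 = 9 → {'g': 9, 'b': 7, 'v': 3, 'u': 9, 'e': 8}
sum of values = 36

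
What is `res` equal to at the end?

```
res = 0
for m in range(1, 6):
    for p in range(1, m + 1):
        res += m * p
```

140

m=1,p=1: res = 0+1 = 1
m=2,p=1: res = 1+2 = 3
m=2,p=2: res = 3+4 = 7
m=3,p=1: res = 7+3 = 10
m=3,p=2: res = 10+6 = 16
m=3,p=3: res = 16+9 = 25
m=4,p=1: res = 25+4 = 29
m=4,p=2: res = 29+8 = 37
m=4,p=3: res = 37+12 = 49
m=4,p=4: res = 49+16 = 65
m=5,p=1: res = 65+5 = 70
m=5,p=2: res = 70+10 = 80
m=5,p=3: res = 80+15 = 95
m=5,p=4: res = 95+20 = 115
m=5,p=5: res = 115+25 = 140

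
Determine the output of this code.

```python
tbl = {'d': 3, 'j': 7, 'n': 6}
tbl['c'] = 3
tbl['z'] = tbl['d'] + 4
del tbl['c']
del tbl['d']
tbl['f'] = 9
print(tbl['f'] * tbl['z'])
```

tbl['c'] = 3 → {'d': 3, 'j': 7, 'n': 6, 'c': 3}
tbl['z'] = tbl['d']+4 = 7 → {'d': 3, 'j': 7, 'n': 6, 'c': 3, 'z': 7}
del 'c' → {'d': 3, 'j': 7, 'n': 6, 'z': 7}
del 'd' → {'j': 7, 'n': 6, 'z': 7}
tbl['f'] = 9 → {'j': 7, 'n': 6, 'z': 7, 'f': 9}
tbl['f']*tbl['z'] = 9*7 = 63

63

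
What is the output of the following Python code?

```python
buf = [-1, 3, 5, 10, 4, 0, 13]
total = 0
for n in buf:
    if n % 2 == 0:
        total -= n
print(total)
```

n=-1: not even
n=3: not even
n=5: not even
n=10: even, total = 0-10 = -10
n=4: even, total = (-10)-4 = -14
n=0: even, total = (-14)-0 = -14
n=13: not even

-14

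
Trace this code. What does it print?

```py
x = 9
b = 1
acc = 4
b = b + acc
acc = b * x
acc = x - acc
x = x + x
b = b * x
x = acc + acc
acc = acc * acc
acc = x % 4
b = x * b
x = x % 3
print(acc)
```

b = 1+4 = 5
acc = 5*9 = 45
acc = 9-45 = -36
x = 9+9 = 18
b = 5*18 = 90
x = (-36)+(-36) = -72
acc = (-36)*(-36) = 1296
acc = (-72)%4 = 0
b = (-72)*90 = -6480
x = (-72)%3 = 0

0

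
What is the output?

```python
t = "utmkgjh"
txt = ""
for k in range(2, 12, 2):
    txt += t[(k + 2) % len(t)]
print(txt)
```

ghtkj

k=2: add t[4]='g' → 'g'
k=4: add t[6]='h' → 'gh'
k=6: add t[1]='t' → 'ght'
k=8: add t[3]='k' → 'ghtk'
k=10: add t[5]='j' → 'ghtkj'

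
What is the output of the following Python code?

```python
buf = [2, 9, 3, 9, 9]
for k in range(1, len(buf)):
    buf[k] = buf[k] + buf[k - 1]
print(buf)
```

[2, 11, 14, 23, 32]

k=1: buf[1] = 9+2 = 11 → [2, 11, 3, 9, 9]
k=2: buf[2] = 3+11 = 14 → [2, 11, 14, 9, 9]
k=3: buf[3] = 9+14 = 23 → [2, 11, 14, 23, 9]
k=4: buf[4] = 9+23 = 32 → [2, 11, 14, 23, 32]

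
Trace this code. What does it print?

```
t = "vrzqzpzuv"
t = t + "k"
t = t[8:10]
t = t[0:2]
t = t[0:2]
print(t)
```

+ 'k' → 'vrzqzpzuvk'
slice [8:10] → 'vk'
slice [0:2] → 'vk'
slice [0:2] → 'vk'

vk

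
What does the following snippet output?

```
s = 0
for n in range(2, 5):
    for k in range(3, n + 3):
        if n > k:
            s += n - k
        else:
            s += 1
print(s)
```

9

n=2,k=3: not 2>3, s = 0+1 = 1
n=2,k=4: not 2>4, s = 1+1 = 2
n=3,k=3: not 3>3, s = 2+1 = 3
n=3,k=4: not 3>4, s = 3+1 = 4
n=3,k=5: not 3>5, s = 4+1 = 5
n=4,k=3: 4>3, s = 5+1 = 6
n=4,k=4: not 4>4, s = 6+1 = 7
n=4,k=5: not 4>5, s = 7+1 = 8
n=4,k=6: not 4>6, s = 8+1 = 9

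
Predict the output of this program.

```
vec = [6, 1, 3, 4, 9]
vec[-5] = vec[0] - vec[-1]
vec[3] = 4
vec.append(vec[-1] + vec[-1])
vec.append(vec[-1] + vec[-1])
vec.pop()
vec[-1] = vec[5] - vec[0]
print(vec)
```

[-3, 1, 3, 4, 9, 21]

vec[-5] = vec[0]-vec[-1] = 6-9 = -3 → [-3, 1, 3, 4, 9]
vec[3] = 4 → [-3, 1, 3, 4, 9]
append vec[-1]+vec[-1] = 9+9 = 18 → [-3, 1, 3, 4, 9, 18]
append vec[-1]+vec[-1] = 18+18 = 36 → [-3, 1, 3, 4, 9, 18, 36]
pop() removes 36 → [-3, 1, 3, 4, 9, 18]
vec[-1] = vec[5]-vec[0] = 18-(-3) = 21 → [-3, 1, 3, 4, 9, 21]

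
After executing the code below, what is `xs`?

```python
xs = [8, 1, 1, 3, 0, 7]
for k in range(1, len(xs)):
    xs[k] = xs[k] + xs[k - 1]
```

k=1: xs[1] = 1+8 = 9 → [8, 9, 1, 3, 0, 7]
k=2: xs[2] = 1+9 = 10 → [8, 9, 10, 3, 0, 7]
k=3: xs[3] = 3+10 = 13 → [8, 9, 10, 13, 0, 7]
k=4: xs[4] = 0+13 = 13 → [8, 9, 10, 13, 13, 7]
k=5: xs[5] = 7+13 = 20 → [8, 9, 10, 13, 13, 20]

[8, 9, 10, 13, 13, 20]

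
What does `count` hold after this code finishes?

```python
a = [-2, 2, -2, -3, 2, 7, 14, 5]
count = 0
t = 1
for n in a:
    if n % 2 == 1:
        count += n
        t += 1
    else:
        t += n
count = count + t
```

27

n=-2: not odd; t=-1
n=2: not odd; t=1
n=-2: not odd; t=-1
n=-3: odd, count = 0+(-3) = -3; t=0
n=2: not odd; t=2
n=7: odd, count = (-3)+7 = 4; t=3
n=14: not odd; t=17
n=5: odd, count = 4+5 = 9; t=18
count+t = 9+18 = 27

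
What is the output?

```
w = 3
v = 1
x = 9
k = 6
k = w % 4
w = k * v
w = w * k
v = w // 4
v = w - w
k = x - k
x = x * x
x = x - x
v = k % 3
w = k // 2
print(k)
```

k = 3%4 = 3
w = 3*1 = 3
w = 3*3 = 9
v = 9//4 = 2
v = 9-9 = 0
k = 9-3 = 6
x = 9*9 = 81
x = 81-81 = 0
v = 6%3 = 0
w = 6//2 = 3

6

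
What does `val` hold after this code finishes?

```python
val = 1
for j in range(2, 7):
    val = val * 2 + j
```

j=2: val = 1*2+2 = 4
j=3: val = 4*2+3 = 11
j=4: val = 11*2+4 = 26
j=5: val = 26*2+5 = 57
j=6: val = 57*2+6 = 120

120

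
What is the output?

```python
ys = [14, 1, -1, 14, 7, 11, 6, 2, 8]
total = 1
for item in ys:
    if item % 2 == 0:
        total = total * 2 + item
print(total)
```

404

item=14: even, total = 1*2+14 = 16
item=1: not even
item=-1: not even
item=14: even, total = 16*2+14 = 46
item=7: not even
item=11: not even
item=6: even, total = 46*2+6 = 98
item=2: even, total = 98*2+2 = 198
item=8: even, total = 198*2+8 = 404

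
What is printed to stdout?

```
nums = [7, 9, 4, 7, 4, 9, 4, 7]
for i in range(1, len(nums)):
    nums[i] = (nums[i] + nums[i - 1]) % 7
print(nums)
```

[7, 2, 6, 6, 3, 5, 2, 2]

i=1: nums[1] = (9+7)%7 = 2 → [7, 2, 4, 7, 4, 9, 4, 7]
i=2: nums[2] = (4+2)%7 = 6 → [7, 2, 6, 7, 4, 9, 4, 7]
i=3: nums[3] = (7+6)%7 = 6 → [7, 2, 6, 6, 4, 9, 4, 7]
i=4: nums[4] = (4+6)%7 = 3 → [7, 2, 6, 6, 3, 9, 4, 7]
i=5: nums[5] = (9+3)%7 = 5 → [7, 2, 6, 6, 3, 5, 4, 7]
i=6: nums[6] = (4+5)%7 = 2 → [7, 2, 6, 6, 3, 5, 2, 7]
i=7: nums[7] = (7+2)%7 = 2 → [7, 2, 6, 6, 3, 5, 2, 2]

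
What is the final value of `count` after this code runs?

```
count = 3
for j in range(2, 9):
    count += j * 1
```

38

j=2: count = 3+2*1 = 5
j=3: count = 5+3*1 = 8
j=4: count = 8+4*1 = 12
j=5: count = 12+5*1 = 17
j=6: count = 17+6*1 = 23
j=7: count = 23+7*1 = 30
j=8: count = 30+8*1 = 38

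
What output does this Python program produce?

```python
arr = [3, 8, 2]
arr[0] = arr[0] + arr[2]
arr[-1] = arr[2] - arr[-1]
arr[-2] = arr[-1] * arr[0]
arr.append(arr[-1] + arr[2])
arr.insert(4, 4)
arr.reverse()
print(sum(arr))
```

arr[0] = arr[0]+arr[2] = 3+2 = 5 → [5, 8, 2]
arr[-1] = arr[2]-arr[-1] = 2-2 = 0 → [5, 8, 0]
arr[-2] = arr[-1]*arr[0] = 0*5 = 0 → [5, 0, 0]
append arr[-1]+arr[2] = 0+0 = 0 → [5, 0, 0, 0]
insert 4 at 4 → [5, 0, 0, 0, 4]
reverse → [4, 0, 0, 0, 5]
sum = 9

9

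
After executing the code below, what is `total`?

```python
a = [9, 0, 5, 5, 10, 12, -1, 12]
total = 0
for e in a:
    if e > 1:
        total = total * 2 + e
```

e=9: >1, total = 0*2+9 = 9
e=0: not >1
e=5: >1, total = 9*2+5 = 23
e=5: >1, total = 23*2+5 = 51
e=10: >1, total = 51*2+10 = 112
e=12: >1, total = 112*2+12 = 236
e=-1: not >1
e=12: >1, total = 236*2+12 = 484

484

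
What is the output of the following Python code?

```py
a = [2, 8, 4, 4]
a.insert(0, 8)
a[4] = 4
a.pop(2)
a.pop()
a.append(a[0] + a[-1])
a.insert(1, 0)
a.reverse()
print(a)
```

[12, 4, 2, 0, 8]

insert 8 at 0 → [8, 2, 8, 4, 4]
a[4] = 4 → [8, 2, 8, 4, 4]
pop(2) removes 8 → [8, 2, 4, 4]
pop() removes 4 → [8, 2, 4]
append a[0]+a[-1] = 8+4 = 12 → [8, 2, 4, 12]
insert 0 at 1 → [8, 0, 2, 4, 12]
reverse → [12, 4, 2, 0, 8]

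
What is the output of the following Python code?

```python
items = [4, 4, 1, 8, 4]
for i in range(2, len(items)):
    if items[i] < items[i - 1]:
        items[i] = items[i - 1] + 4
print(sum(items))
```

36

i=2: 1<4, items[2] = 4+4 = 8 → [4, 4, 8, 8, 4]
i=3: 8>=8, unchanged → [4, 4, 8, 8, 4]
i=4: 4<8, items[4] = 8+4 = 12 → [4, 4, 8, 8, 12]
sum = 36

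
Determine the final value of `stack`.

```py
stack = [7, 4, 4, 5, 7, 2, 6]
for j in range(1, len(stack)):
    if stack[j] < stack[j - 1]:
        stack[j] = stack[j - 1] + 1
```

j=1: 4<7, stack[1] = 7+1 = 8 → [7, 8, 4, 5, 7, 2, 6]
j=2: 4<8, stack[2] = 8+1 = 9 → [7, 8, 9, 5, 7, 2, 6]
j=3: 5<9, stack[3] = 9+1 = 10 → [7, 8, 9, 10, 7, 2, 6]
j=4: 7<10, stack[4] = 10+1 = 11 → [7, 8, 9, 10, 11, 2, 6]
j=5: 2<11, stack[5] = 11+1 = 12 → [7, 8, 9, 10, 11, 12, 6]
j=6: 6<12, stack[6] = 12+1 = 13 → [7, 8, 9, 10, 11, 12, 13]

[7, 8, 9, 10, 11, 12, 13]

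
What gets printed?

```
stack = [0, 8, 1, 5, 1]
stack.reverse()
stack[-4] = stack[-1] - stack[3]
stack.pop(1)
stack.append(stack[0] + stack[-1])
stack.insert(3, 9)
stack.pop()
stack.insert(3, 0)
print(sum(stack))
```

reverse → [1, 5, 1, 8, 0]
stack[-4] = stack[-1]-stack[3] = 0-8 = -8 → [1, -8, 1, 8, 0]
pop(1) removes -8 → [1, 1, 8, 0]
append stack[0]+stack[-1] = 1+0 = 1 → [1, 1, 8, 0, 1]
insert 9 at 3 → [1, 1, 8, 9, 0, 1]
pop() removes 1 → [1, 1, 8, 9, 0]
insert 0 at 3 → [1, 1, 8, 0, 9, 0]
sum = 19

19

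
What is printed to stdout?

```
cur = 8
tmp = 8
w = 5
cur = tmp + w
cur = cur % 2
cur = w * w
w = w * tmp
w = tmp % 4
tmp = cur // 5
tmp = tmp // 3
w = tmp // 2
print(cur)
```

25

cur = 8+5 = 13
cur = 13%2 = 1
cur = 5*5 = 25
w = 5*8 = 40
w = 8%4 = 0
tmp = 25//5 = 5
tmp = 5//3 = 1
w = 1//2 = 0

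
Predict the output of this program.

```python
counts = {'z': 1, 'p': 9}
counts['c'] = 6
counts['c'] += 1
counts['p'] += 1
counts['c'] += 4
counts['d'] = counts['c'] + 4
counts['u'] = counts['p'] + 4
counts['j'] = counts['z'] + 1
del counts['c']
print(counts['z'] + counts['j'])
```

counts['c'] = 6 → {'z': 1, 'p': 9, 'c': 6}
counts['c'] = 6+1 = 7 → {'z': 1, 'p': 9, 'c': 7}
counts['p'] = 9+1 = 10 → {'z': 1, 'p': 10, 'c': 7}
counts['c'] = 7+4 = 11 → {'z': 1, 'p': 10, 'c': 11}
counts['d'] = counts['c']+4 = 15 → {'z': 1, 'p': 10, 'c': 11, 'd': 15}
counts['u'] = counts['p']+4 = 14 → {'z': 1, 'p': 10, 'c': 11, 'd': 15, 'u': 14}
counts['j'] = counts['z']+1 = 2 → {'z': 1, 'p': 10, 'c': 11, 'd': 15, 'u': 14, 'j': 2}
del 'c' → {'z': 1, 'p': 10, 'd': 15, 'u': 14, 'j': 2}
counts['z']+counts['j'] = 1+2 = 3

3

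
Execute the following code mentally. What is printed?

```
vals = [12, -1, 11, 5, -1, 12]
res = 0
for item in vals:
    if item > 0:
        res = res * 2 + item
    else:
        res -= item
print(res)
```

item=12: >0, res = 0*2+12 = 12
item=-1: not >0, res = 12-(-1) = 13
item=11: >0, res = 13*2+11 = 37
item=5: >0, res = 37*2+5 = 79
item=-1: not >0, res = 79-(-1) = 80
item=12: >0, res = 80*2+12 = 172

172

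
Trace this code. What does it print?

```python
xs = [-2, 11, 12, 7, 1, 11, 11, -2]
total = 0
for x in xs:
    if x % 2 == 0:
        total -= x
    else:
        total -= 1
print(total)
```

x=-2: even, total = 0-(-2) = 2
x=11: not even, total = 2-1 = 1
x=12: even, total = 1-12 = -11
x=7: not even, total = (-11)-1 = -12
x=1: not even, total = (-12)-1 = -13
x=11: not even, total = (-13)-1 = -14
x=11: not even, total = (-14)-1 = -15
x=-2: even, total = (-15)-(-2) = -13

-13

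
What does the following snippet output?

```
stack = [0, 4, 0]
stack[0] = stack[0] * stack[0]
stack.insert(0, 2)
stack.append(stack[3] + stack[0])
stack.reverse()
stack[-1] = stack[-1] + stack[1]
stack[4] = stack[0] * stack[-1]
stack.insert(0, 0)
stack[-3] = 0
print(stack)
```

stack[0] = stack[0]*stack[0] = 0*0 = 0 → [0, 4, 0]
insert 2 at 0 → [2, 0, 4, 0]
append stack[3]+stack[0] = 0+2 = 2 → [2, 0, 4, 0, 2]
reverse → [2, 0, 4, 0, 2]
stack[-1] = stack[-1]+stack[1] = 2+0 = 2 → [2, 0, 4, 0, 2]
stack[4] = stack[0]*stack[-1] = 2*2 = 4 → [2, 0, 4, 0, 4]
insert 0 at 0 → [0, 2, 0, 4, 0, 4]
stack[-3] = 0 → [0, 2, 0, 0, 0, 4]

[0, 2, 0, 0, 0, 4]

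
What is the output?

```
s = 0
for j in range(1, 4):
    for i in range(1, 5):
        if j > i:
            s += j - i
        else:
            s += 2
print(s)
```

j=1,i=1: not 1>1, s = 0+2 = 2
j=1,i=2: not 1>2, s = 2+2 = 4
j=1,i=3: not 1>3, s = 4+2 = 6
j=1,i=4: not 1>4, s = 6+2 = 8
j=2,i=1: 2>1, s = 8+1 = 9
j=2,i=2: not 2>2, s = 9+2 = 11
j=2,i=3: not 2>3, s = 11+2 = 13
j=2,i=4: not 2>4, s = 13+2 = 15
j=3,i=1: 3>1, s = 15+2 = 17
j=3,i=2: 3>2, s = 17+1 = 18
j=3,i=3: not 3>3, s = 18+2 = 20
j=3,i=4: not 3>4, s = 20+2 = 22

22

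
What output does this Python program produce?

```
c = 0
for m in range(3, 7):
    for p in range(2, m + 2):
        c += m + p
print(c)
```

156

m=3,p=2: c = 0+5 = 5
m=3,p=3: c = 5+6 = 11
m=3,p=4: c = 11+7 = 18
m=4,p=2: c = 18+6 = 24
m=4,p=3: c = 24+7 = 31
m=4,p=4: c = 31+8 = 39
m=4,p=5: c = 39+9 = 48
m=5,p=2: c = 48+7 = 55
m=5,p=3: c = 55+8 = 63
m=5,p=4: c = 63+9 = 72
m=5,p=5: c = 72+10 = 82
m=5,p=6: c = 82+11 = 93
m=6,p=2: c = 93+8 = 101
m=6,p=3: c = 101+9 = 110
m=6,p=4: c = 110+10 = 120
m=6,p=5: c = 120+11 = 131
m=6,p=6: c = 131+12 = 143
m=6,p=7: c = 143+13 = 156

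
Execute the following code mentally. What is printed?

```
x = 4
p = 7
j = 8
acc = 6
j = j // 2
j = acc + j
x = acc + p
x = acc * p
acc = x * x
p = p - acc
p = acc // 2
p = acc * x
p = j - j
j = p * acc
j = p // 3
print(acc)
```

j = 8//2 = 4
j = 6+4 = 10
x = 6+7 = 13
x = 6*7 = 42
acc = 42*42 = 1764
p = 7-1764 = -1757
p = 1764//2 = 882
p = 1764*42 = 74088
p = 10-10 = 0
j = 0*1764 = 0
j = 0//3 = 0

1764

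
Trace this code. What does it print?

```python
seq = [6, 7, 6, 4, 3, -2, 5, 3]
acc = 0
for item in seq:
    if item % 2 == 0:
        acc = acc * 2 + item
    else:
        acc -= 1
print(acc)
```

item=6: even, acc = 0*2+6 = 6
item=7: not even, acc = 6-1 = 5
item=6: even, acc = 5*2+6 = 16
item=4: even, acc = 16*2+4 = 36
item=3: not even, acc = 36-1 = 35
item=-2: even, acc = 35*2+(-2) = 68
item=5: not even, acc = 68-1 = 67
item=3: not even, acc = 67-1 = 66

66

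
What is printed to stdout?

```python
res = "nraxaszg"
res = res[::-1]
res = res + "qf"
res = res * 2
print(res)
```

gzsaxarnqfgzsaxarnqf

reverse → 'gzsaxarn'
+ 'qf' → 'gzsaxarnqf'
repeat ×2 → 'gzsaxarnqfgzsaxarnqf'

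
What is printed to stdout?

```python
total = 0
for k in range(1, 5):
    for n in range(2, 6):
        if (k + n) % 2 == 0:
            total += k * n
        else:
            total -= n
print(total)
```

k=1,n=2: odd sum, total = 0-2 = -2
k=1,n=3: even sum, total = (-2)+3 = 1
k=1,n=4: odd sum, total = 1-4 = -3
k=1,n=5: even sum, total = (-3)+5 = 2
k=2,n=2: even sum, total = 2+4 = 6
k=2,n=3: odd sum, total = 6-3 = 3
k=2,n=4: even sum, total = 3+8 = 11
k=2,n=5: odd sum, total = 11-5 = 6
k=3,n=2: odd sum, total = 6-2 = 4
k=3,n=3: even sum, total = 4+9 = 13
k=3,n=4: odd sum, total = 13-4 = 9
k=3,n=5: even sum, total = 9+15 = 24
k=4,n=2: even sum, total = 24+8 = 32
k=4,n=3: odd sum, total = 32-3 = 29
k=4,n=4: even sum, total = 29+16 = 45
k=4,n=5: odd sum, total = 45-5 = 40

40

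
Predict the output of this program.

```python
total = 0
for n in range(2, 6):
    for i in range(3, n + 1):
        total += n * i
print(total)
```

n=3,i=3: total = 0+9 = 9
n=4,i=3: total = 9+12 = 21
n=4,i=4: total = 21+16 = 37
n=5,i=3: total = 37+15 = 52
n=5,i=4: total = 52+20 = 72
n=5,i=5: total = 72+25 = 97

97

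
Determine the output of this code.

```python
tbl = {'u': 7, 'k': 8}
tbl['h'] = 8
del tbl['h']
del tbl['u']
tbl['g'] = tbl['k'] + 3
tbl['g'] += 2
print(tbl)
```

tbl['h'] = 8 → {'u': 7, 'k': 8, 'h': 8}
del 'h' → {'u': 7, 'k': 8}
del 'u' → {'k': 8}
tbl['g'] = tbl['k']+3 = 11 → {'k': 8, 'g': 11}
tbl['g'] = 11+2 = 13 → {'k': 8, 'g': 13}

{'k': 8, 'g': 13}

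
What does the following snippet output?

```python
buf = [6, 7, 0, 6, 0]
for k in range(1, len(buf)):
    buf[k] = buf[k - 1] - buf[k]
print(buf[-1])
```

-7

k=1: buf[1] = 6-7 = -1 → [6, -1, 0, 6, 0]
k=2: buf[2] = (-1)-0 = -1 → [6, -1, -1, 6, 0]
k=3: buf[3] = (-1)-6 = -7 → [6, -1, -1, -7, 0]
k=4: buf[4] = (-7)-0 = -7 → [6, -1, -1, -7, -7]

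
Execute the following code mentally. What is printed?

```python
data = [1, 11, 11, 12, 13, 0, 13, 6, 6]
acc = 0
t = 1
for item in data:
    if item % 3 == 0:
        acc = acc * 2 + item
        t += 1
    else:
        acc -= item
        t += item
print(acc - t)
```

-464

item=1: not %3==0, acc = 0-1 = -1; t=2
item=11: not %3==0, acc = (-1)-11 = -12; t=13
item=11: not %3==0, acc = (-12)-11 = -23; t=24
item=12: %3==0, acc = (-23)*2+12 = -34; t=25
item=13: not %3==0, acc = (-34)-13 = -47; t=38
item=0: %3==0, acc = (-47)*2+0 = -94; t=39
item=13: not %3==0, acc = (-94)-13 = -107; t=52
item=6: %3==0, acc = (-107)*2+6 = -208; t=53
item=6: %3==0, acc = (-208)*2+6 = -410; t=54
acc-t = (-410)-54 = -464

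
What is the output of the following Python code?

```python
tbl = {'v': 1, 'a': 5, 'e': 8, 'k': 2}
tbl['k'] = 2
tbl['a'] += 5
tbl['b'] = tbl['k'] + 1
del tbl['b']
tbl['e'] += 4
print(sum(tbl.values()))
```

25

tbl['k'] = 2 → {'v': 1, 'a': 5, 'e': 8, 'k': 2}
tbl['a'] = 5+5 = 10 → {'v': 1, 'a': 10, 'e': 8, 'k': 2}
tbl['b'] = tbl['k']+1 = 3 → {'v': 1, 'a': 10, 'e': 8, 'k': 2, 'b': 3}
del 'b' → {'v': 1, 'a': 10, 'e': 8, 'k': 2}
tbl['e'] = 8+4 = 12 → {'v': 1, 'a': 10, 'e': 12, 'k': 2}
sum of values = 25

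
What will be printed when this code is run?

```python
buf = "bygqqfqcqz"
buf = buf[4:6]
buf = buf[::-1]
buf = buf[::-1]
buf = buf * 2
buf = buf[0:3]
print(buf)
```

slice [4:6] → 'qf'
reverse → 'fq'
reverse → 'qf'
repeat ×2 → 'qfqf'
slice [0:3] → 'qfq'

qfq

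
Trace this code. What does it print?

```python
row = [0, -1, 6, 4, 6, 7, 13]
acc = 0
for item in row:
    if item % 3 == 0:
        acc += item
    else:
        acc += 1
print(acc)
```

16

item=0: %3==0, acc = 0+0 = 0
item=-1: not %3==0, acc = 0+1 = 1
item=6: %3==0, acc = 1+6 = 7
item=4: not %3==0, acc = 7+1 = 8
item=6: %3==0, acc = 8+6 = 14
item=7: not %3==0, acc = 14+1 = 15
item=13: not %3==0, acc = 15+1 = 16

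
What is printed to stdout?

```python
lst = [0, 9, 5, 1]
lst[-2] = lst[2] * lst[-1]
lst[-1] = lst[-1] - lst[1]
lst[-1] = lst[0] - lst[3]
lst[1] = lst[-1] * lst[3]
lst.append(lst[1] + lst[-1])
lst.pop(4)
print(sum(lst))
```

lst[-2] = lst[2]*lst[-1] = 5*1 = 5 → [0, 9, 5, 1]
lst[-1] = lst[-1]-lst[1] = 1-9 = -8 → [0, 9, 5, -8]
lst[-1] = lst[0]-lst[3] = 0-(-8) = 8 → [0, 9, 5, 8]
lst[1] = lst[-1]*lst[3] = 8*8 = 64 → [0, 64, 5, 8]
append lst[1]+lst[-1] = 64+8 = 72 → [0, 64, 5, 8, 72]
pop(4) removes 72 → [0, 64, 5, 8]
sum = 77

77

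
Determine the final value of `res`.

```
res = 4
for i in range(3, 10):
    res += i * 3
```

130

i=3: res = 4+3*3 = 13
i=4: res = 13+4*3 = 25
i=5: res = 25+5*3 = 40
i=6: res = 40+6*3 = 58
i=7: res = 58+7*3 = 79
i=8: res = 79+8*3 = 103
i=9: res = 103+9*3 = 130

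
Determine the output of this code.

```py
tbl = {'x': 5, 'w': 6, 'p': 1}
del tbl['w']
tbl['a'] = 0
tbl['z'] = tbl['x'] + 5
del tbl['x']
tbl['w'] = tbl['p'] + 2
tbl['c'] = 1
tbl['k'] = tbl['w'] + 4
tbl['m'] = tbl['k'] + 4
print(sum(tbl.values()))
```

del 'w' → {'x': 5, 'p': 1}
tbl['a'] = 0 → {'x': 5, 'p': 1, 'a': 0}
tbl['z'] = tbl['x']+5 = 10 → {'x': 5, 'p': 1, 'a': 0, 'z': 10}
del 'x' → {'p': 1, 'a': 0, 'z': 10}
tbl['w'] = tbl['p']+2 = 3 → {'p': 1, 'a': 0, 'z': 10, 'w': 3}
tbl['c'] = 1 → {'p': 1, 'a': 0, 'z': 10, 'w': 3, 'c': 1}
tbl['k'] = tbl['w']+4 = 7 → {'p': 1, 'a': 0, 'z': 10, 'w': 3, 'c': 1, 'k': 7}
tbl['m'] = tbl['k']+4 = 11 → {'p': 1, 'a': 0, 'z': 10, 'w': 3, 'c': 1, 'k': 7, 'm': 11}
sum of values = 33

33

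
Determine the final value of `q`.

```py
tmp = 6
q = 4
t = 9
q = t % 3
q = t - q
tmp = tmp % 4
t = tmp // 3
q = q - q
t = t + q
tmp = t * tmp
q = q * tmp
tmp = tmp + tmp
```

q = 9%3 = 0
q = 9-0 = 9
tmp = 6%4 = 2
t = 2//3 = 0
q = 9-9 = 0
t = 0+0 = 0
tmp = 0*2 = 0
q = 0*0 = 0
tmp = 0+0 = 0

0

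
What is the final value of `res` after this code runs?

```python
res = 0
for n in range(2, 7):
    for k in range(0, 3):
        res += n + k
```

75

n=2,k=0: res = 0+2 = 2
n=2,k=1: res = 2+3 = 5
n=2,k=2: res = 5+4 = 9
n=3,k=0: res = 9+3 = 12
n=3,k=1: res = 12+4 = 16
n=3,k=2: res = 16+5 = 21
n=4,k=0: res = 21+4 = 25
n=4,k=1: res = 25+5 = 30
n=4,k=2: res = 30+6 = 36
n=5,k=0: res = 36+5 = 41
n=5,k=1: res = 41+6 = 47
n=5,k=2: res = 47+7 = 54
n=6,k=0: res = 54+6 = 60
n=6,k=1: res = 60+7 = 67
n=6,k=2: res = 67+8 = 75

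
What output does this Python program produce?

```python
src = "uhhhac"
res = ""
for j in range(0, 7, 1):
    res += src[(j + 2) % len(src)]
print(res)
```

j=0: add src[2]='h' → 'h'
j=1: add src[3]='h' → 'hh'
j=2: add src[4]='a' → 'hha'
j=3: add src[5]='c' → 'hhac'
j=4: add src[0]='u' → 'hhacu'
j=5: add src[1]='h' → 'hhacuh'
j=6: add src[2]='h' → 'hhacuhh'

hhacuhh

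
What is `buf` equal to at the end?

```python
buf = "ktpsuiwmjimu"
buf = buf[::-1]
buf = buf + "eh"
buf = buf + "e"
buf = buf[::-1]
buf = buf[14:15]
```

'u'

reverse → 'umijmwiusptk'
+ 'eh' → 'umijmwiusptkeh'
+ 'e' → 'umijmwiusptkehe'
reverse → 'ehektpsuiwmjimu'
slice [14:15] → 'u'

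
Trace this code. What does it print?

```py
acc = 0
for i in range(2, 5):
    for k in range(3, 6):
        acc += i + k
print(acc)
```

63

i=2,k=3: acc = 0+5 = 5
i=2,k=4: acc = 5+6 = 11
i=2,k=5: acc = 11+7 = 18
i=3,k=3: acc = 18+6 = 24
i=3,k=4: acc = 24+7 = 31
i=3,k=5: acc = 31+8 = 39
i=4,k=3: acc = 39+7 = 46
i=4,k=4: acc = 46+8 = 54
i=4,k=5: acc = 54+9 = 63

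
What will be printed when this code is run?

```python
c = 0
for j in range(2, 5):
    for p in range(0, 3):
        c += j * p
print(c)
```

27

j=2,p=0: c = 0+0 = 0
j=2,p=1: c = 0+2 = 2
j=2,p=2: c = 2+4 = 6
j=3,p=0: c = 6+0 = 6
j=3,p=1: c = 6+3 = 9
j=3,p=2: c = 9+6 = 15
j=4,p=0: c = 15+0 = 15
j=4,p=1: c = 15+4 = 19
j=4,p=2: c = 19+8 = 27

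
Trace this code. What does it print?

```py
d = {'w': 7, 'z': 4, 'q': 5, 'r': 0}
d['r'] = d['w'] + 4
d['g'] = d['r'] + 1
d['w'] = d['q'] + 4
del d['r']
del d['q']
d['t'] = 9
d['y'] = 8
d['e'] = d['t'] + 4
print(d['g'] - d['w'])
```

d['r'] = d['w']+4 = 11 → {'w': 7, 'z': 4, 'q': 5, 'r': 11}
d['g'] = d['r']+1 = 12 → {'w': 7, 'z': 4, 'q': 5, 'r': 11, 'g': 12}
d['w'] = d['q']+4 = 9 → {'w': 9, 'z': 4, 'q': 5, 'r': 11, 'g': 12}
del 'r' → {'w': 9, 'z': 4, 'q': 5, 'g': 12}
del 'q' → {'w': 9, 'z': 4, 'g': 12}
d['t'] = 9 → {'w': 9, 'z': 4, 'g': 12, 't': 9}
d['y'] = 8 → {'w': 9, 'z': 4, 'g': 12, 't': 9, 'y': 8}
d['e'] = d['t']+4 = 13 → {'w': 9, 'z': 4, 'g': 12, 't': 9, 'y': 8, 'e': 13}
d['g']-d['w'] = 12-9 = 3

3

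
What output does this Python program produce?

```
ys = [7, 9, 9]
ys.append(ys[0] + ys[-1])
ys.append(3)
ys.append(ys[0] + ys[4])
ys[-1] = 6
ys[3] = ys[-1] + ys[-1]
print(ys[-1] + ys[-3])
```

18

append ys[0]+ys[-1] = 7+9 = 16 → [7, 9, 9, 16]
append 3 → [7, 9, 9, 16, 3]
append ys[0]+ys[4] = 7+3 = 10 → [7, 9, 9, 16, 3, 10]
ys[-1] = 6 → [7, 9, 9, 16, 3, 6]
ys[3] = ys[-1]+ys[-1] = 6+6 = 12 → [7, 9, 9, 12, 3, 6]
ys[-1]+ys[-3] = 6+12 = 18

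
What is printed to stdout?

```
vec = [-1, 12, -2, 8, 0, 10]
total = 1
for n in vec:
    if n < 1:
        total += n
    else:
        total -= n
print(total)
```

-32

n=-1: <1, total = 1+(-1) = 0
n=12: not <1, total = 0-12 = -12
n=-2: <1, total = (-12)+(-2) = -14
n=8: not <1, total = (-14)-8 = -22
n=0: <1, total = (-22)+0 = -22
n=10: not <1, total = (-22)-10 = -32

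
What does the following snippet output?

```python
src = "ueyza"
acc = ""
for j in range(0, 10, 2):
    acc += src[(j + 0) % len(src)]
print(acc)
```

uyaez

j=0: add src[0]='u' → 'u'
j=2: add src[2]='y' → 'uy'
j=4: add src[4]='a' → 'uya'
j=6: add src[1]='e' → 'uyae'
j=8: add src[3]='z' → 'uyaez'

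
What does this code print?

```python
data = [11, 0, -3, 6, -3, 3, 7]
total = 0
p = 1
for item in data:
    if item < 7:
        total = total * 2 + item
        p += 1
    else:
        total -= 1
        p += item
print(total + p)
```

item=11: not <7, total = 0-1 = -1; p=12
item=0: <7, total = (-1)*2+0 = -2; p=13
item=-3: <7, total = (-2)*2+(-3) = -7; p=14
item=6: <7, total = (-7)*2+6 = -8; p=15
item=-3: <7, total = (-8)*2+(-3) = -19; p=16
item=3: <7, total = (-19)*2+3 = -35; p=17
item=7: not <7, total = (-35)-1 = -36; p=24
total+p = (-36)+24 = -12

-12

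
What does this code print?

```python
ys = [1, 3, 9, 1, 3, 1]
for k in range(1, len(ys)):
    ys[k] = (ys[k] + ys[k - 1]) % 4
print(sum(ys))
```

k=1: ys[1] = (3+1)%4 = 0 → [1, 0, 9, 1, 3, 1]
k=2: ys[2] = (9+0)%4 = 1 → [1, 0, 1, 1, 3, 1]
k=3: ys[3] = (1+1)%4 = 2 → [1, 0, 1, 2, 3, 1]
k=4: ys[4] = (3+2)%4 = 1 → [1, 0, 1, 2, 1, 1]
k=5: ys[5] = (1+1)%4 = 2 → [1, 0, 1, 2, 1, 2]
sum = 7

7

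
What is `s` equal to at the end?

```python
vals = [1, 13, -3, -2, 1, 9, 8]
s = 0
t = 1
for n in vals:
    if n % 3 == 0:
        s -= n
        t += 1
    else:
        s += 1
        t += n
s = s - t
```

n=1: not %3==0, s = 0+1 = 1; t=2
n=13: not %3==0, s = 1+1 = 2; t=15
n=-3: %3==0, s = 2-(-3) = 5; t=16
n=-2: not %3==0, s = 5+1 = 6; t=14
n=1: not %3==0, s = 6+1 = 7; t=15
n=9: %3==0, s = 7-9 = -2; t=16
n=8: not %3==0, s = (-2)+1 = -1; t=24
s-t = (-1)-24 = -25

-25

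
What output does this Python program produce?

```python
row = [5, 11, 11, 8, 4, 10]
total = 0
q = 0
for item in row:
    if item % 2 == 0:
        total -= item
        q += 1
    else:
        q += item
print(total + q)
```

8

item=5: not even; q=5
item=11: not even; q=16
item=11: not even; q=27
item=8: even, total = 0-8 = -8; q=28
item=4: even, total = (-8)-4 = -12; q=29
item=10: even, total = (-12)-10 = -22; q=30
total+q = (-22)+30 = 8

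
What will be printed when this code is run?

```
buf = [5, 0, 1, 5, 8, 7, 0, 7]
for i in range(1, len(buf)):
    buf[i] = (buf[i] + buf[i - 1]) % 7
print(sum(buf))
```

40

i=1: buf[1] = (0+5)%7 = 5 → [5, 5, 1, 5, 8, 7, 0, 7]
i=2: buf[2] = (1+5)%7 = 6 → [5, 5, 6, 5, 8, 7, 0, 7]
i=3: buf[3] = (5+6)%7 = 4 → [5, 5, 6, 4, 8, 7, 0, 7]
i=4: buf[4] = (8+4)%7 = 5 → [5, 5, 6, 4, 5, 7, 0, 7]
i=5: buf[5] = (7+5)%7 = 5 → [5, 5, 6, 4, 5, 5, 0, 7]
i=6: buf[6] = (0+5)%7 = 5 → [5, 5, 6, 4, 5, 5, 5, 7]
i=7: buf[7] = (7+5)%7 = 5 → [5, 5, 6, 4, 5, 5, 5, 5]
sum = 40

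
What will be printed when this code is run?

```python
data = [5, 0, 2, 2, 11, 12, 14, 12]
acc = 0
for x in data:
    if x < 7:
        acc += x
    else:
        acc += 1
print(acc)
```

13

x=5: <7, acc = 0+5 = 5
x=0: <7, acc = 5+0 = 5
x=2: <7, acc = 5+2 = 7
x=2: <7, acc = 7+2 = 9
x=11: not <7, acc = 9+1 = 10
x=12: not <7, acc = 10+1 = 11
x=14: not <7, acc = 11+1 = 12
x=12: not <7, acc = 12+1 = 13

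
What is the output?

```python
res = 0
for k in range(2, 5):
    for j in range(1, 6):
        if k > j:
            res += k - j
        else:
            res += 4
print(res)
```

46

k=2,j=1: 2>1, res = 0+1 = 1
k=2,j=2: not 2>2, res = 1+4 = 5
k=2,j=3: not 2>3, res = 5+4 = 9
k=2,j=4: not 2>4, res = 9+4 = 13
k=2,j=5: not 2>5, res = 13+4 = 17
k=3,j=1: 3>1, res = 17+2 = 19
k=3,j=2: 3>2, res = 19+1 = 20
k=3,j=3: not 3>3, res = 20+4 = 24
k=3,j=4: not 3>4, res = 24+4 = 28
k=3,j=5: not 3>5, res = 28+4 = 32
k=4,j=1: 4>1, res = 32+3 = 35
k=4,j=2: 4>2, res = 35+2 = 37
k=4,j=3: 4>3, res = 37+1 = 38
k=4,j=4: not 4>4, res = 38+4 = 42
k=4,j=5: not 4>5, res = 42+4 = 46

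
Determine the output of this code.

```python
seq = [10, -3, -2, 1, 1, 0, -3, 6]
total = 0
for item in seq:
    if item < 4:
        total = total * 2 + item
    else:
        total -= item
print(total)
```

-765

item=10: not <4, total = 0-10 = -10
item=-3: <4, total = (-10)*2+(-3) = -23
item=-2: <4, total = (-23)*2+(-2) = -48
item=1: <4, total = (-48)*2+1 = -95
item=1: <4, total = (-95)*2+1 = -189
item=0: <4, total = (-189)*2+0 = -378
item=-3: <4, total = (-378)*2+(-3) = -759
item=6: not <4, total = (-759)-6 = -765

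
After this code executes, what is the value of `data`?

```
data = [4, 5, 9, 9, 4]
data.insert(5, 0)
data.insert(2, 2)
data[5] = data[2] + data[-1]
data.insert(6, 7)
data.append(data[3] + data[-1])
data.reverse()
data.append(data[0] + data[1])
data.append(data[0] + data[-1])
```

insert 0 at 5 → [4, 5, 9, 9, 4, 0]
insert 2 at 2 → [4, 5, 2, 9, 9, 4, 0]
data[5] = data[2]+data[-1] = 2+0 = 2 → [4, 5, 2, 9, 9, 2, 0]
insert 7 at 6 → [4, 5, 2, 9, 9, 2, 7, 0]
append data[3]+data[-1] = 9+0 = 9 → [4, 5, 2, 9, 9, 2, 7, 0, 9]
reverse → [9, 0, 7, 2, 9, 9, 2, 5, 4]
append data[0]+data[1] = 9+0 = 9 → [9, 0, 7, 2, 9, 9, 2, 5, 4, 9]
append data[0]+data[-1] = 9+9 = 18 → [9, 0, 7, 2, 9, 9, 2, 5, 4, 9, 18]

[9, 0, 7, 2, 9, 9, 2, 5, 4, 9, 18]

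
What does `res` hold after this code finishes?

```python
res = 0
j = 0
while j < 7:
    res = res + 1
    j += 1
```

7

j=0: res = 0+1 = 1
j=1: res = 1+1 = 2
j=2: res = 2+1 = 3
j=3: res = 3+1 = 4
j=4: res = 4+1 = 5
j=5: res = 5+1 = 6
j=6: res = 6+1 = 7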